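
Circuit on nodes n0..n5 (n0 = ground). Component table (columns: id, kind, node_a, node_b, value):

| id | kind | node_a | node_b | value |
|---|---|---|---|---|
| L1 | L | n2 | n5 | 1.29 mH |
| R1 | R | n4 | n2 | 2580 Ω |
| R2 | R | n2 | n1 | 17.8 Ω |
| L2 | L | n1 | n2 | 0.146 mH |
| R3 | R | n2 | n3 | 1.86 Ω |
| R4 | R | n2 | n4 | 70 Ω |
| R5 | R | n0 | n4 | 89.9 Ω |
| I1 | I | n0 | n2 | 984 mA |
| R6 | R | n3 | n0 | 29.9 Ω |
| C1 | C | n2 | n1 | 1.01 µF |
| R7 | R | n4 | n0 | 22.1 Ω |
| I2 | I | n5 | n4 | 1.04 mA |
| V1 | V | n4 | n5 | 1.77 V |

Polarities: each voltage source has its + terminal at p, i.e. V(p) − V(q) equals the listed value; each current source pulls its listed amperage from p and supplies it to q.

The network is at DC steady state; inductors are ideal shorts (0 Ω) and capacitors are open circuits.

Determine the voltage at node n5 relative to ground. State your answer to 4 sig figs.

10.06 V

Apply KCL at each of the 5 non-ground nodes and solve the resulting linear system.
Node n1: branches {R2, L2, C1} → V_1 = 10.06
Node n2: branches {L1, R1, R2, L2, R3, R4, I1, C1} → V_2 = 10.06
Node n3: branches {R3, R6} → V_3 = 9.475
Node n4: branches {R1, R4, R5, R7, I2, V1} → V_4 = 11.83
Node n5: branches {L1, I2, V1} → V_5 = 10.06
Source currents: i(L1)=0.6931, i(L2)=0.000, i(V1)=-0.6921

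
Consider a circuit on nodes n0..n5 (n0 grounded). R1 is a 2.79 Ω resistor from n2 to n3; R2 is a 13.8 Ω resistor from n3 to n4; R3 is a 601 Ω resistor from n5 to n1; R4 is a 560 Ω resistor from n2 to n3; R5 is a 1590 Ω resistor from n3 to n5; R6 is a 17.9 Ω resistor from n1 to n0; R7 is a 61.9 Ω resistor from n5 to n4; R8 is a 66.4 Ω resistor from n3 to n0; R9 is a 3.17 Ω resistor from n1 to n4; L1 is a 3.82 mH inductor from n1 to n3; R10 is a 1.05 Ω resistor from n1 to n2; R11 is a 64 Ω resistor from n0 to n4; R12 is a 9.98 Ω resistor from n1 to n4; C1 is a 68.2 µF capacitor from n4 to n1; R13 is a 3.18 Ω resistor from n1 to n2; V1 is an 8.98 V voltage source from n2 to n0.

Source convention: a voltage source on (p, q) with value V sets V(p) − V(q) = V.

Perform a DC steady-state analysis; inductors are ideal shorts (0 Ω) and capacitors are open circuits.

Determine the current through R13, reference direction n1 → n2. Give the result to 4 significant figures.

Apply KCL at each of the 5 non-ground nodes and solve the resulting linear system.
Node n1: branches {R3, R6, R9, L1, R10, R12, C1, R13} → V_1 = 8.529
Node n2: branches {R1, R4, R10, R13, V1} → V_2 = 8.980
Node n3: branches {R1, R2, R4, R5, R8, L1} → V_3 = 8.529
Node n4: branches {R2, R7, R9, R11, R12, C1} → V_4 = 8.265
Node n5: branches {R3, R5, R7} → V_5 = 8.298
Source currents: i(L1)=-0.01483, i(V1)=-0.7341

-0.1419 A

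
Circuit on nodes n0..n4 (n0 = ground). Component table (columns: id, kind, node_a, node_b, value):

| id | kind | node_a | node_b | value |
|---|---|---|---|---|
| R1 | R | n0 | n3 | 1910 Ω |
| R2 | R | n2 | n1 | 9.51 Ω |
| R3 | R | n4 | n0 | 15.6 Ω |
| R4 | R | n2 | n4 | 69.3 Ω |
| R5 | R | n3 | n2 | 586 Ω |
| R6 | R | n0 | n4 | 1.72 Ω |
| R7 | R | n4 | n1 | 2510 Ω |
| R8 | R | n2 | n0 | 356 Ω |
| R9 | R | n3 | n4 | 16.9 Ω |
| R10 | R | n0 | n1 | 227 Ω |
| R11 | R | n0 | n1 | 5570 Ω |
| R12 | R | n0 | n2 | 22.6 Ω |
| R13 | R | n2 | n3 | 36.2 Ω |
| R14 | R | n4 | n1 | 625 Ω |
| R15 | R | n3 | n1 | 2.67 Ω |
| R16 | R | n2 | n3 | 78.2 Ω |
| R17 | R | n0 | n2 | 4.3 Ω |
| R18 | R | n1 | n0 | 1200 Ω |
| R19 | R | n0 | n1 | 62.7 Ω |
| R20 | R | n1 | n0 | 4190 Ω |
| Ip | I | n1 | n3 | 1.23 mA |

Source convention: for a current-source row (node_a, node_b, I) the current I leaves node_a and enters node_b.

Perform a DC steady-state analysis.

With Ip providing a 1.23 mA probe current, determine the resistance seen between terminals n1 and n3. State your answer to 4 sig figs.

R_eq = 2.333 Ω

Apply KCL at each of the 4 non-ground nodes and solve the resulting linear system.
Node n1: branches {R2, R7, R10, R11, R14, R15, R18, R19, R20, Ip} → V_1 = -0.001345
Node n2: branches {R2, R4, R5, R8, R12, R13, R16, R17} → V_2 = -0.0001711
Node n3: branches {R1, R5, R9, R13, R15, R16, Ip} → V_3 = 0.001524
Node n4: branches {R3, R4, R6, R7, R9, R14} → V_4 = 0.0001179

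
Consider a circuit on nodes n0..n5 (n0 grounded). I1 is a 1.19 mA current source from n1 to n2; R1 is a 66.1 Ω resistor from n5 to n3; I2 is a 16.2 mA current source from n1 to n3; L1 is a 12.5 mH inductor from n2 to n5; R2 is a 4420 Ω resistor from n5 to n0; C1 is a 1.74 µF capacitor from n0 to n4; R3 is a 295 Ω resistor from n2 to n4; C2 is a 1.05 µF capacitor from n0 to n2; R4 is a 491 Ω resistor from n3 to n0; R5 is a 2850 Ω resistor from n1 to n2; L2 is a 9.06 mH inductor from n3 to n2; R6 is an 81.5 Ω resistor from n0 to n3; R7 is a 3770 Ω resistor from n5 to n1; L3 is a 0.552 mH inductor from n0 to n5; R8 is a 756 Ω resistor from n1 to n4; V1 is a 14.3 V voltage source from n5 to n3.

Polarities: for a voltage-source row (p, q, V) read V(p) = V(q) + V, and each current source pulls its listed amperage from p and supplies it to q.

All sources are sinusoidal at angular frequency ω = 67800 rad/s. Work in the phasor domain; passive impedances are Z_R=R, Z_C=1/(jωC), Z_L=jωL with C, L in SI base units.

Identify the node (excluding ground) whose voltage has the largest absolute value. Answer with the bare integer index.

Element admittances at ω=67800 rad/s:
  I1: injects 0.00119 A into n2 (from n1)
  Y(R1) = 0.01513+0.000j S between n5,n3
  I2: injects 0.0162 A into n3 (from n1)
  Y(L1) = 0.000-0.001180j S between n2,n5
  Y(R2) = 0.0002262+0.000j S between n5,n0
  Y(C1) = 0.000+0.1180j S between n0,n4
  Y(R3) = 0.003390+0.000j S between n2,n4
  Y(C2) = 0.000+0.07119j S between n0,n2
  Y(R4) = 0.002037+0.000j S between n3,n0
  Y(R5) = 0.0003509+0.000j S between n1,n2
  Y(L2) = 0.000-0.001628j S between n3,n2
  Y(R6) = 0.01227+0.000j S between n0,n3
  Y(R7) = 0.0002653+0.000j S between n5,n1
  Y(L3) = 0.000-0.02672j S between n0,n5
  Y(R8) = 0.001323+0.000j S between n1,n4
  V1: constraint V(n5)−V(n3) = 14.3
Assemble and solve the 6×6 MNA system:
  V(n1)=-8.439+0.7891j  V(n2)=0.2116-0.1916j  V(n3)=-10.70+5.580j  V(n4)=-0.0001954+0.08853j  V(n5)=3.598+5.580j
  i(V1)=-0.3763+0.09760j

3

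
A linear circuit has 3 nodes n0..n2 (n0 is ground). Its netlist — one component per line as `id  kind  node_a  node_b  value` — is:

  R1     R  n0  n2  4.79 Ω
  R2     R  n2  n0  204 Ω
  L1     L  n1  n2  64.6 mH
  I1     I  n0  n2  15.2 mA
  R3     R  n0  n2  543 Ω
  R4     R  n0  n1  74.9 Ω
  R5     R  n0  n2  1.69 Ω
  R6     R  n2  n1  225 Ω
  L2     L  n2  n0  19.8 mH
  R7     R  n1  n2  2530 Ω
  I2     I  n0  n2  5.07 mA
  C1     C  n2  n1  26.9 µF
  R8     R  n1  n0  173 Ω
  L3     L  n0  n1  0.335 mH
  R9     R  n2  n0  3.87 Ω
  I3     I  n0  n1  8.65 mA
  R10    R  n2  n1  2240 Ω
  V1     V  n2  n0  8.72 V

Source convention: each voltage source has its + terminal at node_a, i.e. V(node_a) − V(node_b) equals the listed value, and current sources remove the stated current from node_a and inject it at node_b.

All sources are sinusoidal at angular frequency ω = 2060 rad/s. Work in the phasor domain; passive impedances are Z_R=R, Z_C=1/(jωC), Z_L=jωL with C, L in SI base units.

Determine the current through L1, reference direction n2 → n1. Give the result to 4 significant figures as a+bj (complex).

MNA unknowns: 2 node voltages V₁..V_2 plus 1 source current (V1)
R1: Y=0.2088+0.000j on G[0,2]
R2: Y=0.004902+0.000j on G[2,0]
L1: Y=0.000-0.007515j on G[1,2]
I1: z[0]−=0.0152, z[2]+=0.0152
R3: Y=0.001842+0.000j on G[0,2]
R4: Y=0.01335+0.000j on G[0,1]
R5: Y=0.5917+0.000j on G[0,2]
R6: Y=0.004444+0.000j on G[2,1]
L2: Y=0.000-0.02452j on G[2,0]
R7: Y=0.0003953+0.000j on G[1,2]
I2: z[0]−=0.00507, z[2]+=0.00507
C1: Y=0.000+0.05541j on G[2,1]
R8: Y=0.005780+0.000j on G[1,0]
L3: Y=0.000-1.449j on G[0,1]
R9: Y=0.2584+0.000j on G[2,0]
I3: z[0]−=0.00865, z[1]+=0.00865
R10: Y=0.0004464+0.000j on G[2,1]
V1: row V2−V0=8.72, i_V1 at 2,0
solve → V1=-0.2973+0.04425j, V2=8.720+0.000j
aux → i_V1=-9.322-0.2179j

-0.0003325-0.06776j A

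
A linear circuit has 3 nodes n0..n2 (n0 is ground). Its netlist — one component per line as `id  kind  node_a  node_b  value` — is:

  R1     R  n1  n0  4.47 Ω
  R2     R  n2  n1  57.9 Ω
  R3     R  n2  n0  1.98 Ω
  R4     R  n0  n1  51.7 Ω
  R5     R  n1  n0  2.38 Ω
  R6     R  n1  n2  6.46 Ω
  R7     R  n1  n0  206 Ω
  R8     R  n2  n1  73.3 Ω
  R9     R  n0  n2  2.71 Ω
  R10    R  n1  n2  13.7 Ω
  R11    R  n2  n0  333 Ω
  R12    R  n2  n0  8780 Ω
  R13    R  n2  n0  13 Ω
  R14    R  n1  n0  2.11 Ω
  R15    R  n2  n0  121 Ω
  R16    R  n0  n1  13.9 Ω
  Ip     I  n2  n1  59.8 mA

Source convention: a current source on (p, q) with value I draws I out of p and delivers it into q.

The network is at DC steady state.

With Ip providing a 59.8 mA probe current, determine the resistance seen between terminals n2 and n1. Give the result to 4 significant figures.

R_eq = 1.257 Ω

Apply KCL at each of the 2 non-ground nodes and solve the resulting linear system.
Node n1: branches {R1, R2, R4, R5, R6, R7, R8, R10, R14, R16, Ip} → V_1 = 0.03324
Node n2: branches {R2, R3, R6, R8, R9, R10, R11, R12, R13, R15, Ip} → V_2 = -0.04193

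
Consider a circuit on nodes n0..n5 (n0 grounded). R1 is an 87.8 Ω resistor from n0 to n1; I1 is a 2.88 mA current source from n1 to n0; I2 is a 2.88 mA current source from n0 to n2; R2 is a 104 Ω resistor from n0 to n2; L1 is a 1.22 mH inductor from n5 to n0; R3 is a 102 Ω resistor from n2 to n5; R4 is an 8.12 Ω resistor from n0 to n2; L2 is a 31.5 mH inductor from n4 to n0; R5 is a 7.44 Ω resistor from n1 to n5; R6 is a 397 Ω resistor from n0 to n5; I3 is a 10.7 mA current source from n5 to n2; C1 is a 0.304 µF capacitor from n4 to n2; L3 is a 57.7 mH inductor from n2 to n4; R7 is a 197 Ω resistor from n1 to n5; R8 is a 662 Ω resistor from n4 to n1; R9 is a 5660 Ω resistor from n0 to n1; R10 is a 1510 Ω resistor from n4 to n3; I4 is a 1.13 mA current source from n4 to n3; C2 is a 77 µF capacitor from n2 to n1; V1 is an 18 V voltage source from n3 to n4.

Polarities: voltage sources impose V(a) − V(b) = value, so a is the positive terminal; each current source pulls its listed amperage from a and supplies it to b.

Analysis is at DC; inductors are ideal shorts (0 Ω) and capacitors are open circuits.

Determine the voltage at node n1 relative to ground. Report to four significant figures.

-0.01888 V

Element admittances at DC:
  Y(R1) = 0.01139 S between n0,n1
  I1: injects 0.00288 A into n0 (from n1)
  I2: injects 0.00288 A into n2 (from n0)
  Y(R2) = 0.009615 S between n0,n2
  L1: short n5↔n0 (DC inductor)
  Y(R3) = 0.009804 S between n2,n5
  Y(R4) = 0.1232 S between n0,n2
  L2: short n4↔n0 (DC inductor)
  Y(R5) = 0.1344 S between n1,n5
  Y(R6) = 0.002519 S between n0,n5
  I3: injects 0.0107 A into n2 (from n5)
  Y(C1) = 0.000 S between n4,n2
  L3: short n2↔n4 (DC inductor)
  Y(R7) = 0.005076 S between n1,n5
  Y(R8) = 0.001511 S between n4,n1
  Y(R9) = 0.0001767 S between n0,n1
  Y(R10) = 0.0006623 S between n4,n3
  I4: injects 0.00113 A into n3 (from n4)
  Y(C2) = 0.000 S between n2,n1
  V1: constraint V(n3)−V(n4) = 18
Assemble and solve the 9×9 MNA system:
  V(n1)=-0.01888  V(n2)=0.000  V(n3)=18.00  V(n4)=0.000  V(n5)=0.000
  i(L1)=-0.01333  i(L2)=0.01355  i(L3)=0.01358  i(V1)=-0.01079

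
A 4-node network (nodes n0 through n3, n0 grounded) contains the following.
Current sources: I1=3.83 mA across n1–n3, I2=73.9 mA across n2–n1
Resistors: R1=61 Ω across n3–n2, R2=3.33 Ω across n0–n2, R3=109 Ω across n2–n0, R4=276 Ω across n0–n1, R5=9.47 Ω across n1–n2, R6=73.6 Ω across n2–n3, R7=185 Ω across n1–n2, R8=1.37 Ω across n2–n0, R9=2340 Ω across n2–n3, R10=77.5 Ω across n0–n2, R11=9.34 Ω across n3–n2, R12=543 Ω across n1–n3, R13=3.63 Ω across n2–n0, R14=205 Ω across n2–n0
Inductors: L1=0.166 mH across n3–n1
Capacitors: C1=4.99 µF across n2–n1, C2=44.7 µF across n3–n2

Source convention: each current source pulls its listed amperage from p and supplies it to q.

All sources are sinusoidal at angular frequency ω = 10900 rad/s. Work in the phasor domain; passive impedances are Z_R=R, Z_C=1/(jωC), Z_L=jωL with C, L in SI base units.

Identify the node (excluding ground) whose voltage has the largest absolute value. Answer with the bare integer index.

3

Apply KCL at each of the 3 non-ground nodes and solve the resulting linear system.
Node n1: branches {I1, R4, R5, L1, C1, R7, R12, I2} → V_1 = 0.03720-0.01347j
Node n2: branches {R1, R2, R3, R5, C1, R6, R7, R8, R9, R10, R11, R13, C2, R14, I2} → V_2 = -0.0001011+3.662e-05j
Node n3: branches {I1, R1, L1, R6, R9, R11, R12, C2} → V_3 = 0.03594-0.1312j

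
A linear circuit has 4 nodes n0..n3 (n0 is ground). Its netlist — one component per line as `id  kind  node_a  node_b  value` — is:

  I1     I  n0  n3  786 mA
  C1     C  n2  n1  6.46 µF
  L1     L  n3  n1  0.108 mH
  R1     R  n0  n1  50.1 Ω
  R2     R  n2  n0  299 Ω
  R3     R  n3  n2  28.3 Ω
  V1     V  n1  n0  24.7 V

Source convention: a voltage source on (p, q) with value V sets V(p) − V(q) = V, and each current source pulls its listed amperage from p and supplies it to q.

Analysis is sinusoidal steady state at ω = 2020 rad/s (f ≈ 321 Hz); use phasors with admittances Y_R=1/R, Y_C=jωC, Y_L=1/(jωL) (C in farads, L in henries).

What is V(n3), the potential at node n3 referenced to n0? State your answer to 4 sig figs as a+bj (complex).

Element admittances at ω=2020 rad/s:
  I1: injects 0.786 A into n3 (from n0)
  Y(C1) = 0.000+0.01305j S between n2,n1
  Y(L1) = 0.000-4.584j S between n3,n1
  Y(R1) = 0.01996+0.000j S between n0,n1
  Y(R2) = 0.003344+0.000j S between n2,n0
  Y(R3) = 0.03534+0.000j S between n3,n2
  V1: constraint V(n1)−V(n0) = 24.7
Assemble and solve the 4×4 MNA system:
  V(n1)=24.70+0.000j  V(n2)=22.82+0.7770j  V(n3)=24.70+0.1570j
  i(V1)=0.2167-0.002599j

24.70+0.1570j V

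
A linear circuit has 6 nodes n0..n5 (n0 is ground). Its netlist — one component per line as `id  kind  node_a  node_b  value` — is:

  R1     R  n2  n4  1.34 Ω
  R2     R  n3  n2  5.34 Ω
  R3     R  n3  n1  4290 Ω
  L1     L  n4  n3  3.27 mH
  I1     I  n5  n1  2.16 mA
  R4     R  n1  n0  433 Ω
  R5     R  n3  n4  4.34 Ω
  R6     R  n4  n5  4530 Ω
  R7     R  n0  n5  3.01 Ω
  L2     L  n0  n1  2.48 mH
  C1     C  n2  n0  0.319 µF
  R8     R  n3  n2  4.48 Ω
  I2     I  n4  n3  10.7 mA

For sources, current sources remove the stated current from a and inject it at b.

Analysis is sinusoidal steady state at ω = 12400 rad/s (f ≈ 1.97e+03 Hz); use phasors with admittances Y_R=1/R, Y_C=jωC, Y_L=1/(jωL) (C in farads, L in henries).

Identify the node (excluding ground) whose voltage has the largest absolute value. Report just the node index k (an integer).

1

MNA unknowns: 5 node voltages V₁..V_5
R1: Y=0.7463+0.000j on G[2,4]
R2: Y=0.1873+0.000j on G[3,2]
R3: Y=0.0002331+0.000j on G[3,1]
L1: Y=0.000-0.02466j on G[4,3]
I1: z[5]−=0.00216, z[1]+=0.00216
R4: Y=0.002309+0.000j on G[1,0]
R5: Y=0.2304+0.000j on G[3,4]
R6: Y=0.0002208+0.000j on G[4,5]
R7: Y=0.3322+0.000j on G[0,5]
L2: Y=0.000-0.03252j on G[0,1]
C1: Y=0.000+0.003956j on G[2,0]
R8: Y=0.2232+0.000j on G[3,2]
I2: z[4]−=0.0107, z[3]+=0.0107
solve → V1=0.005161+0.06615j, V2=0.003775+0.0008839j, V3=0.01767+0.001602j, V4=-0.003874+0.0005091j, V5=-0.006500+3.380e-07j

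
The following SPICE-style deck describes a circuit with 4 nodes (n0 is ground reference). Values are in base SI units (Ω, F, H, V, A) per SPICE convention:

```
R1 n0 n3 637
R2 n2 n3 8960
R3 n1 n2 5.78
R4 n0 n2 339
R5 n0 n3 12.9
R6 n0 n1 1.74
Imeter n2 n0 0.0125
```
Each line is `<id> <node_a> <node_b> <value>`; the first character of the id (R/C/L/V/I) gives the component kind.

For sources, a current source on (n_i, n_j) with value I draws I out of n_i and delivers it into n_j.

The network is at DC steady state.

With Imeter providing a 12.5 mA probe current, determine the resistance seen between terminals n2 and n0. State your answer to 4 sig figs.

R_eq = 7.351 Ω

Element admittances at DC:
  Y(R1) = 0.001570 S between n0,n3
  Y(R2) = 0.0001116 S between n2,n3
  Y(R3) = 0.1730 S between n1,n2
  Y(R4) = 0.002950 S between n0,n2
  Y(R5) = 0.07752 S between n0,n3
  Y(R6) = 0.5747 S between n0,n1
  Imeter: injects 0.0125 A into n0 (from n2)
Assemble and solve the 3×3 MNA system:
  V(n1)=-0.02126  V(n2)=-0.09188  V(n3)=-0.0001295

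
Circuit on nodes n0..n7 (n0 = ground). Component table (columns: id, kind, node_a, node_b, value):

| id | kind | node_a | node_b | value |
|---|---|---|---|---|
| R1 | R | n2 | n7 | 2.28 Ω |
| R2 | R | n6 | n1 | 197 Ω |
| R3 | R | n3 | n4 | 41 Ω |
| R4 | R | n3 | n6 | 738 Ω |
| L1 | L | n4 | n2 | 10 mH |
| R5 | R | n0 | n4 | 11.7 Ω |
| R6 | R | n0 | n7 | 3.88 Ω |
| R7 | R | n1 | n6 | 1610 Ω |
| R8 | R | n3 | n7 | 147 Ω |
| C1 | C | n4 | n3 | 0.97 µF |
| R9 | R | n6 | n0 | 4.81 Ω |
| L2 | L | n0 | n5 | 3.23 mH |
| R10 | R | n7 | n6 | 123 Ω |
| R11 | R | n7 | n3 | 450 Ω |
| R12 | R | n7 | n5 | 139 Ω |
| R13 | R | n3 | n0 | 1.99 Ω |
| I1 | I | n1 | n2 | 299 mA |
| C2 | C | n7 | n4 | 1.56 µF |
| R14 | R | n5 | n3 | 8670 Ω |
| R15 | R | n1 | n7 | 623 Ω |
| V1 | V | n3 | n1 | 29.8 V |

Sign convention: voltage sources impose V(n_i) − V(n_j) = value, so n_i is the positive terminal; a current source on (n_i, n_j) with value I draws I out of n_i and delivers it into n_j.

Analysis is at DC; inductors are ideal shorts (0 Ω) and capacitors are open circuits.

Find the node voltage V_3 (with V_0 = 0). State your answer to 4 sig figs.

MNA unknowns: 7 node voltages V₁..V_7 plus 3 source currents (L1, L2, V1)
R1: Y=0.4386 on G[2,7]
R2: Y=0.005076 on G[6,1]
R3: Y=0.02439 on G[3,4]
R4: Y=0.001355 on G[3,6]
L1: row V4−V2=0, i_L1 at 4,2
R5: Y=0.08547 on G[0,4]
R6: Y=0.2577 on G[0,7]
R7: Y=0.0006211 on G[1,6]
R8: Y=0.006803 on G[3,7]
C1: Y=0.000 on G[4,3]
R9: Y=0.2079 on G[6,0]
L2: row V0−V5=0, i_L2 at 0,5
R10: Y=0.008130 on G[7,6]
R11: Y=0.002222 on G[7,3]
R12: Y=0.007194 on G[7,5]
R13: Y=0.5025 on G[3,0]
I1: z[1]−=0.299, z[2]+=0.299
C2: Y=0.000 on G[7,4]
R14: Y=0.0001153 on G[5,3]
R15: Y=0.001605 on G[1,7]
V1: row V3−V1=29.8, i_V1 at 3,1
solve → V1=-29.91, V2=0.9320, V3=-0.1078, V4=0.9320, V5=0.000, V6=-0.7466, V7=0.4897
aux → i_L1=-0.1050, i_L2=-0.003511, i_V1=0.08407

-0.1078 V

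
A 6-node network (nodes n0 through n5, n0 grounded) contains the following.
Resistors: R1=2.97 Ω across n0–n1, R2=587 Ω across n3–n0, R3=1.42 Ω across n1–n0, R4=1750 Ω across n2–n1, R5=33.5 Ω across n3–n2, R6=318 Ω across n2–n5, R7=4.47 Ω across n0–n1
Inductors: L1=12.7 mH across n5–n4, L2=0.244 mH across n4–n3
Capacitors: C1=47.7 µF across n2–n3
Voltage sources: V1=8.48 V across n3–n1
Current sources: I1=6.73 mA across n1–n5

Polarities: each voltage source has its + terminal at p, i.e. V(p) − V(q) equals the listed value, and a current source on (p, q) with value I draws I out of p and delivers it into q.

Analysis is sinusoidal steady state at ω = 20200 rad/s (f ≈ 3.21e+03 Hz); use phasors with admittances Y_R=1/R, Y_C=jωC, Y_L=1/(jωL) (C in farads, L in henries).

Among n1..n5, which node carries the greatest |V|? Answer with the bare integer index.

Apply KCL at each of the 5 non-ground nodes and solve the resulting linear system.
Node n1: branches {R1, R3, R4, R7, V1, I1} → V_1 = -0.01141+0.000j
Node n2: branches {C1, R4, R5, R6} → V_2 = 8.472+0.002328j
Node n3: branches {R2, C1, L2, R5, V1} → V_3 = 8.469+0.000j
Node n4: branches {L1, L2} → V_4 = 8.485+0.01984j
Node n5: branches {L1, R6, I1} → V_5 = 9.332+1.052j
Source currents: i(V1)=-0.01254-1.330e-06j

5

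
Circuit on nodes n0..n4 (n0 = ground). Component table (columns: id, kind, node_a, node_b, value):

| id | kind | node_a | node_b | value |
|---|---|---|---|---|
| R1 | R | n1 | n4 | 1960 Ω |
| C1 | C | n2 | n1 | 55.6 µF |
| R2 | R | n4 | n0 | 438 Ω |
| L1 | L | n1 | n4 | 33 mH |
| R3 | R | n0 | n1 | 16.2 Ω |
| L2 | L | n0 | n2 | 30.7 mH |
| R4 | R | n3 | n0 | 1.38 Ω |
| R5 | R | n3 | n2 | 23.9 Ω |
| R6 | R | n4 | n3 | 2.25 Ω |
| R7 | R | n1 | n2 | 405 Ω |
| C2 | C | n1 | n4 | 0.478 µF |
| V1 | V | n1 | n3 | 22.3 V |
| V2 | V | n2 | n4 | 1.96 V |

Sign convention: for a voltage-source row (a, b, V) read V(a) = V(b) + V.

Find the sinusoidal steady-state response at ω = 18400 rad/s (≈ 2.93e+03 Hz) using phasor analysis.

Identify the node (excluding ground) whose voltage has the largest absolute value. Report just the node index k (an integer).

1

Element admittances at ω=18400 rad/s:
  Y(R1) = 0.0005102+0.000j S between n1,n4
  Y(C1) = 0.000+1.023j S between n2,n1
  Y(R2) = 0.002283+0.000j S between n4,n0
  Y(L1) = 0.000-0.001647j S between n1,n4
  Y(R3) = 0.06173+0.000j S between n0,n1
  Y(L2) = 0.000-0.001770j S between n0,n2
  Y(R4) = 0.7246+0.000j S between n3,n0
  Y(R5) = 0.04184+0.000j S between n3,n2
  Y(R6) = 0.4444+0.000j S between n4,n3
  Y(R7) = 0.002469+0.000j S between n1,n2
  Y(C2) = 0.000+0.008795j S between n1,n4
  V1: constraint V(n1)−V(n3) = 22.3
  V2: constraint V(n2)−V(n4) = 1.96
Assemble and solve the 6×6 MNA system:
  V(n1)=20.49+0.01457j  V(n2)=16.74+7.960j  V(n3)=-1.811+0.01457j  V(n4)=14.78+7.960j
  i(V1)=-9.463-3.853j  i(V2)=7.348+3.513j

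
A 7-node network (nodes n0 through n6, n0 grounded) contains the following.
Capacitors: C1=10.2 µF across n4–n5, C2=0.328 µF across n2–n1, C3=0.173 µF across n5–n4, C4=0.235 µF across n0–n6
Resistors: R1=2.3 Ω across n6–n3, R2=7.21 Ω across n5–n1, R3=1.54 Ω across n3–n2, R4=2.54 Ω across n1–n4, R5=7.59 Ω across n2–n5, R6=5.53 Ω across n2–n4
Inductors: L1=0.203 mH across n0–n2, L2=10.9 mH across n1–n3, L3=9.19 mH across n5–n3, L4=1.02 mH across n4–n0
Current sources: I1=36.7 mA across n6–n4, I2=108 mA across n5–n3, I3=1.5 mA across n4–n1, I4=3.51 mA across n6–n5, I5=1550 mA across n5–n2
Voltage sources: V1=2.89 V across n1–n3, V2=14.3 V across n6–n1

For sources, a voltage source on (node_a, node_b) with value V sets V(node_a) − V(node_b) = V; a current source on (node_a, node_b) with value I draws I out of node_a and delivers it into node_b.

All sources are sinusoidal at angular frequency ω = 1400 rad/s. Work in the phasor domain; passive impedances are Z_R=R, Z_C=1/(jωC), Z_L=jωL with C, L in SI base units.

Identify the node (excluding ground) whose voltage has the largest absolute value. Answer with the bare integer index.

Apply KCL at each of the 6 non-ground nodes and solve the resulting linear system.
Node n1: branches {C2, R2, L2, R4, I3, V1, V2} → V_1 = 1.023+0.2397j
Node n2: branches {C2, R3, L1, R5, I5, R6} → V_2 = -0.06054-0.07466j
Node n3: branches {R1, R3, L2, I2, L3, V1} → V_3 = -1.867+0.2397j
Node n4: branches {C1, C3, I1, R4, I3, L4, R6} → V_4 = 0.3114+0.3753j
Node n5: branches {C1, R2, C3, I2, R5, I4, I5, L3} → V_5 = -5.427-0.6284j
Node n6: branches {R1, C4, I1, I4, V2} → V_6 = 15.32+0.2397j
Source currents: i(V1)=-8.687+0.1168j, i(V2)=-7.514-0.005041j

6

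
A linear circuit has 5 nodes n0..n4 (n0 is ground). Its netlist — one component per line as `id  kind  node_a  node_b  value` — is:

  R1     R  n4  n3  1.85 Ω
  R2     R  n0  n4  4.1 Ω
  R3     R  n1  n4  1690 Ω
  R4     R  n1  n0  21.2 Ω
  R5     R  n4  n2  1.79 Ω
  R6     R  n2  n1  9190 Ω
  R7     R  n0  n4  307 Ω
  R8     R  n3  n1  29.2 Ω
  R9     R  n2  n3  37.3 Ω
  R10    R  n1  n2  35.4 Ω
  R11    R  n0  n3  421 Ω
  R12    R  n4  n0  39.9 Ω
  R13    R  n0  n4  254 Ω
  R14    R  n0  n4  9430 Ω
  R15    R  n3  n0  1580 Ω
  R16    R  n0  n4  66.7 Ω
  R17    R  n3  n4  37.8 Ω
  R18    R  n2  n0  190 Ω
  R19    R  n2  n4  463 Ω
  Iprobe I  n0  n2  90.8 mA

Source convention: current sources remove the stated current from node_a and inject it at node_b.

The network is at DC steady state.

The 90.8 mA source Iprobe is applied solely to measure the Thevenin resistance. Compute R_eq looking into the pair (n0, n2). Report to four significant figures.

R_eq = 4.525 Ω

Apply KCL at each of the 4 non-ground nodes and solve the resulting linear system.
Node n1: branches {R3, R4, R6, R8, R10} → V_1 = 0.1911
Node n2: branches {R5, R6, R9, R10, R18, R19, Iprobe} → V_2 = 0.4108
Node n3: branches {R1, R8, R9, R11, R15, R17} → V_3 = 0.2709
Node n4: branches {R1, R2, R3, R5, R7, R12, R13, R14, R16, R17, R19} → V_4 = 0.2706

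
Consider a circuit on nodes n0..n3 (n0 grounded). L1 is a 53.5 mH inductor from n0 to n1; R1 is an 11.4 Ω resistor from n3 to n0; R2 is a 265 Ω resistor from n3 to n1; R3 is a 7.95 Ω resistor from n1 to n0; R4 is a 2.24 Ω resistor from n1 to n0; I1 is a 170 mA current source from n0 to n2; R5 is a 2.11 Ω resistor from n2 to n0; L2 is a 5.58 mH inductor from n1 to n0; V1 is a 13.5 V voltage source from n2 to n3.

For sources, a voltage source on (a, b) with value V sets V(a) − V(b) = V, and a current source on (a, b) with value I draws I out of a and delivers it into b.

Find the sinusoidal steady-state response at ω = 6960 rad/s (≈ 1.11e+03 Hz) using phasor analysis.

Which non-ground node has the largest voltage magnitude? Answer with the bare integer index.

3

Element admittances at ω=6960 rad/s:
  Y(L1) = 0.000-0.002686j S between n0,n1
  Y(R1) = 0.08772+0.000j S between n3,n0
  Y(R2) = 0.003774+0.000j S between n3,n1
  Y(R3) = 0.1258+0.000j S between n1,n0
  Y(R4) = 0.4464+0.000j S between n1,n0
  I1: injects 0.17 A into n2 (from n0)
  Y(R5) = 0.4739+0.000j S between n2,n0
  Y(L2) = 0.000-0.02575j S between n1,n0
  V1: constraint V(n2)−V(n3) = 13.5
Assemble and solve the 4×4 MNA system:
  V(n1)=-0.07199-0.003554j  V(n2)=2.485-2.372e-05j  V(n3)=-11.02-2.372e-05j
  i(V1)=-1.008+1.124e-05j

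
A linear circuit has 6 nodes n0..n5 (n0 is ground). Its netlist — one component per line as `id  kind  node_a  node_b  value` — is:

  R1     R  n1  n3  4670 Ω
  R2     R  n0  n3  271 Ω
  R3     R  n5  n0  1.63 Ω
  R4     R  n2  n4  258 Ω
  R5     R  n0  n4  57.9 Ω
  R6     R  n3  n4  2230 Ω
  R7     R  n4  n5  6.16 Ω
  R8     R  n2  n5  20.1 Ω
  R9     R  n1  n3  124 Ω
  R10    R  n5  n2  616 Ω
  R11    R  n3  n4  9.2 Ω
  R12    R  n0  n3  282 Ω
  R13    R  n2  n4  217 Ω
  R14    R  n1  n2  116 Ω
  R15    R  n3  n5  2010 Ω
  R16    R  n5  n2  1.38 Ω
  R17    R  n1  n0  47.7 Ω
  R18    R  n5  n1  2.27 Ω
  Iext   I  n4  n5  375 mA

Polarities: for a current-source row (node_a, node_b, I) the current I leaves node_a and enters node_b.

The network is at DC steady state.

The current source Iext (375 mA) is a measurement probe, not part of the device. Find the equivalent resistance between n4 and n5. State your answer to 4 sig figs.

Element admittances at DC:
  Y(R1) = 0.0002141 S between n1,n3
  Y(R2) = 0.003690 S between n0,n3
  Y(R3) = 0.6135 S between n5,n0
  Y(R4) = 0.003876 S between n2,n4
  Y(R5) = 0.01727 S between n0,n4
  Y(R6) = 0.0004484 S between n3,n4
  Y(R7) = 0.1623 S between n4,n5
  Y(R8) = 0.04975 S between n2,n5
  Y(R9) = 0.008065 S between n1,n3
  Y(R10) = 0.001623 S between n5,n2
  Y(R11) = 0.1087 S between n3,n4
  Y(R12) = 0.003546 S between n0,n3
  Y(R13) = 0.004608 S between n2,n4
  Y(R14) = 0.008621 S between n1,n2
  Y(R15) = 0.0004975 S between n3,n5
  Y(R16) = 0.7246 S between n5,n2
  Y(R17) = 0.02096 S between n1,n0
  Y(R18) = 0.4405 S between n5,n1
  Iext: injects 0.375 A into n5 (from n4)
Assemble and solve the 5×5 MNA system:
  V(n1)=0.03624  V(n2)=0.04754  V(n3)=-1.565  V(n4)=-1.798  V(n5)=0.06784

R_eq = 4.976 Ω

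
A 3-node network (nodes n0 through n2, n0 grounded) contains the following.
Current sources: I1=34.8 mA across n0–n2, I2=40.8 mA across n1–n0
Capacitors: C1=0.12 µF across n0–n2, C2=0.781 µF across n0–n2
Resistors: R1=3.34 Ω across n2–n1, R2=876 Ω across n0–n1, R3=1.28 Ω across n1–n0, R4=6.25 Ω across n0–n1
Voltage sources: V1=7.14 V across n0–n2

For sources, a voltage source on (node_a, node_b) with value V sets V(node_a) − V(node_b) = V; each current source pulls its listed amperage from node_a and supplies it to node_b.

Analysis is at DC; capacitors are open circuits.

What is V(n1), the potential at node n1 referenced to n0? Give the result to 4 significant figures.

Element admittances at DC:
  I1: injects 0.0348 A into n2 (from n0)
  Y(C1) = 0.000 S between n0,n2
  Y(R1) = 0.2994 S between n2,n1
  Y(R2) = 0.001142 S between n0,n1
  Y(R3) = 0.7812 S between n1,n0
  Y(C2) = 0.000 S between n0,n2
  Y(R4) = 0.1600 S between n0,n1
  I2: injects 0.0408 A into n0 (from n1)
  V1: constraint V(n0)−V(n2) = 7.14
Assemble and solve the 3×3 MNA system:
  V(n1)=-1.754  V(n2)=-7.140
  i(V1)=-1.647

-1.754 V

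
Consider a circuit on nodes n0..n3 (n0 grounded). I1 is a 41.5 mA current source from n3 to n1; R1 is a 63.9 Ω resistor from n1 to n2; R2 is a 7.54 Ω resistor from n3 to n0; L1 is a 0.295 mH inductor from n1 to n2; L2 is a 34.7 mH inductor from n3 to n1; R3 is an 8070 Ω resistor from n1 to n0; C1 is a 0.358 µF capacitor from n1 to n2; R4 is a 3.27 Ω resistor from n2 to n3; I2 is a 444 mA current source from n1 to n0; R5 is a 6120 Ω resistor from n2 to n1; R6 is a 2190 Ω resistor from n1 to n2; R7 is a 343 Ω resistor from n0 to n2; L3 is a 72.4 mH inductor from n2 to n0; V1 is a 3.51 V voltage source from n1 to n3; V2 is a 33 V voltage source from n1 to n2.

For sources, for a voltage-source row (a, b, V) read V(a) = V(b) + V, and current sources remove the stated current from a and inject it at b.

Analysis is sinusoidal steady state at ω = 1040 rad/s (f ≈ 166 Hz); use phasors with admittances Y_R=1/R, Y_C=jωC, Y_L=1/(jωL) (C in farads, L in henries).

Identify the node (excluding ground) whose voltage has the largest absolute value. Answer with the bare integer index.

MNA unknowns: 3 node voltages V₁..V_3 plus 2 source currents (V1, V2)
I1: z[3]−=0.0415, z[1]+=0.0415
R1: Y=0.01565+0.000j on G[1,2]
R2: Y=0.1326+0.000j on G[3,0]
L1: Y=0.000-3.259j on G[1,2]
L2: Y=0.000-0.02771j on G[3,1]
R3: Y=0.0001239+0.000j on G[1,0]
C1: Y=0.000+0.0003723j on G[1,2]
R4: Y=0.3058+0.000j on G[2,3]
I2: z[1]−=0.444, z[0]+=0.444
R5: Y=0.0001634+0.000j on G[2,1]
R6: Y=0.0004566+0.000j on G[1,2]
R7: Y=0.002915+0.000j on G[0,2]
L3: Y=0.000-0.01328j on G[2,0]
V1: row V1−V3=3.51, i_V1 at 1,3
V2: row V1−V2=33, i_V2 at 1,2
solve → V1=1.173-3.116j, V2=-31.83-3.116j, V3=-2.337-3.116j
aux → i_V1=8.750-0.3160j, i_V2=-9.689+108.0j

2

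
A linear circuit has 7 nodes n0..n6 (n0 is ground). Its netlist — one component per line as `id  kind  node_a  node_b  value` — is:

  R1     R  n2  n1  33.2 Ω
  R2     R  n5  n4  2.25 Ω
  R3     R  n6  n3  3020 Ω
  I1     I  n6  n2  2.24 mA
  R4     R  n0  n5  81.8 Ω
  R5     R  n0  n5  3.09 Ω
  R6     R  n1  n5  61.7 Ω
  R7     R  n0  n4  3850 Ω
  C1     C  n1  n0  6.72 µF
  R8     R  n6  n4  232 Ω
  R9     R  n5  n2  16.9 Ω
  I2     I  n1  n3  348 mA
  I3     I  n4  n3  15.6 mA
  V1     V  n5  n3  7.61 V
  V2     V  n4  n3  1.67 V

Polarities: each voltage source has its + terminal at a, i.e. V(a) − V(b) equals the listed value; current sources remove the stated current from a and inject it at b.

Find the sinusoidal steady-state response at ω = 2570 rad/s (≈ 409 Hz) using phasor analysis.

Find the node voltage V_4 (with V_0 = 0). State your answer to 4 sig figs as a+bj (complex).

Element admittances at ω=2570 rad/s:
  Y(R1) = 0.03012+0.000j S between n2,n1
  Y(R2) = 0.4444+0.000j S between n5,n4
  Y(R3) = 0.0003311+0.000j S between n6,n3
  I1: injects 0.00224 A into n2 (from n6)
  Y(R4) = 0.01222+0.000j S between n0,n5
  Y(R5) = 0.3236+0.000j S between n0,n5
  Y(R6) = 0.01621+0.000j S between n1,n5
  Y(R7) = 0.0002597+0.000j S between n0,n4
  Y(C1) = 0.000+0.01727j S between n1,n0
  Y(R8) = 0.004310+0.000j S between n6,n4
  Y(R9) = 0.05917+0.000j S between n5,n2
  I2: injects 0.348 A into n3 (from n1)
  I3: injects 0.0156 A into n3 (from n4)
  V1: constraint V(n5)−V(n3) = 7.61
  V2: constraint V(n4)−V(n3) = 1.67
Assemble and solve the 8×8 MNA system:
  V(n1)=-7.499+3.966j  V(n2)=-2.366+1.593j  V(n3)=-7.402+0.3853j  V(n4)=-5.732+0.3853j  V(n5)=0.2084+0.3853j  V(n6)=-6.333+0.3853j
  i(V1)=-2.987+0.0001001j  i(V2)=2.623-0.0001001j

-5.732+0.3853j V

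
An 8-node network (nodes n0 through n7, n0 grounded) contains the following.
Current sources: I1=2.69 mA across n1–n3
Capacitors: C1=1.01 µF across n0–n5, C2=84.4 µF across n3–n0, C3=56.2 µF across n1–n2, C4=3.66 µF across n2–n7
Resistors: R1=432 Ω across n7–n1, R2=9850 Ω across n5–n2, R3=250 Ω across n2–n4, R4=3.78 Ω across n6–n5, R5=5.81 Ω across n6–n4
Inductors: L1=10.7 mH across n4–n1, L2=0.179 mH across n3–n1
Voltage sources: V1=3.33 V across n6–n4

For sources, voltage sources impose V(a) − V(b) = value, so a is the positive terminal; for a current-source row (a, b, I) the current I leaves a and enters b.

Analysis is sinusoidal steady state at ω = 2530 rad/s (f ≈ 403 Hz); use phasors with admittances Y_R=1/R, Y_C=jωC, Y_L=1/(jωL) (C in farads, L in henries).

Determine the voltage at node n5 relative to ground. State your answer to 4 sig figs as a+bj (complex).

3.530-0.07565j V

Apply KCL at each of the 7 non-ground nodes and solve the resulting linear system.
Node n1: branches {I1, R1, C3, L1, L2} → V_1 = -0.03816-0.0004004j
Node n2: branches {R2, C3, C4, R3} → V_2 = -0.03896-0.009716j
Node n3: branches {I1, C2, L2} → V_3 = -0.04225+0.0009053j
Node n4: branches {L1, R3, R5, V1} → V_4 = 0.2024-0.04158j
Node n5: branches {C1, R2, R4} → V_5 = 3.530-0.07565j
Node n6: branches {R4, R5, V1} → V_6 = 3.532-0.04158j
Node n7: branches {R1, C4} → V_7 = -0.03672-0.009356j
Source currents: i(V1)=-0.5737-0.009014j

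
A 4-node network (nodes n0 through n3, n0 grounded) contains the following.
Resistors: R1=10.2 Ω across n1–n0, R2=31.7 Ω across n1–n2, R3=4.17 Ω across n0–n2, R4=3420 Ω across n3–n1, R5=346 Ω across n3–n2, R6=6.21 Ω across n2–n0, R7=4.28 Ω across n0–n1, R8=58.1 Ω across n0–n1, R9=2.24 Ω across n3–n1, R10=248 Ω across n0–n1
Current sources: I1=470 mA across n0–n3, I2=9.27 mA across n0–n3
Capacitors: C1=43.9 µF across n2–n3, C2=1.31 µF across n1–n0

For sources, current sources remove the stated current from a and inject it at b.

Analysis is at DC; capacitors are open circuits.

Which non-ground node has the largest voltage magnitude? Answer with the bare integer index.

MNA unknowns: 3 node voltages V₁..V_3
R1: Y=0.09804 on G[1,0]
R2: Y=0.03155 on G[1,2]
R3: Y=0.2398 on G[0,2]
I1: z[0]−=0.47, z[3]+=0.47
R4: Y=0.0002924 on G[3,1]
C1: Y=0.000 on G[2,3]
R5: Y=0.002890 on G[3,2]
R6: Y=0.1610 on G[2,0]
C2: Y=0.000 on G[1,0]
R7: Y=0.2336 on G[0,1]
R8: Y=0.01721 on G[0,1]
R9: Y=0.4464 on G[3,1]
R10: Y=0.004032 on G[0,1]
I2: z[0]−=0.00927, z[3]+=0.00927
solve → V1=1.239, V2=0.1050, V3=2.297

3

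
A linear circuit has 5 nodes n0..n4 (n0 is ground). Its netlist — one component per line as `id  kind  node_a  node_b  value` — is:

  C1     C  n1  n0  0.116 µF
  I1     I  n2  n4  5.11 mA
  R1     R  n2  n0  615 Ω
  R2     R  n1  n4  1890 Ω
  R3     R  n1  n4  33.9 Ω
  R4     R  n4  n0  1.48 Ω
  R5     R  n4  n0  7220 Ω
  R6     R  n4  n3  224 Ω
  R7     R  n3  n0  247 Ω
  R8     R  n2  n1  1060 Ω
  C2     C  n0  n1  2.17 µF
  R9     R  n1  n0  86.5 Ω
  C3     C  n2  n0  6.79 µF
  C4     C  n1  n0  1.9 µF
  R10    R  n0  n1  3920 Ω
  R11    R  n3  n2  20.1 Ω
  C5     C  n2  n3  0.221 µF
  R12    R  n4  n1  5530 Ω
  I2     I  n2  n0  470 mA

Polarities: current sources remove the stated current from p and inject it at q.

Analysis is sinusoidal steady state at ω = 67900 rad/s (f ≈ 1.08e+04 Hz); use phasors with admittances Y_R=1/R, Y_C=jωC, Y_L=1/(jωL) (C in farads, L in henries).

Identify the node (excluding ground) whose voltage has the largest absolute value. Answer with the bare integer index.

MNA unknowns: 4 node voltages V₁..V_4
C1: Y=0.000+0.007876j on G[1,0]
I1: z[2]−=0.00511, z[4]+=0.00511
R1: Y=0.001626+0.000j on G[2,0]
R2: Y=0.0005291+0.000j on G[1,4]
R3: Y=0.02950+0.000j on G[1,4]
R4: Y=0.6757+0.000j on G[4,0]
R5: Y=0.0001385+0.000j on G[4,0]
R6: Y=0.004464+0.000j on G[4,3]
R7: Y=0.004049+0.000j on G[3,0]
R8: Y=0.0009434+0.000j on G[2,1]
C2: Y=0.000+0.1473j on G[0,1]
R9: Y=0.01156+0.000j on G[1,0]
C3: Y=0.000+0.4610j on G[2,0]
C4: Y=0.000+0.1290j on G[1,0]
R10: Y=0.0002551+0.000j on G[0,1]
R11: Y=0.04975+0.000j on G[3,2]
C5: Y=0.000+0.01501j on G[2,3]
R12: Y=0.0001808+0.000j on G[4,1]
I2: z[2]−=0.47, z[0]+=0.47
solve → V1=0.004019-6.519e-05j, V2=-0.02207+1.029j, V3=-0.05477+0.8878j, V4=0.007019+0.005575j

2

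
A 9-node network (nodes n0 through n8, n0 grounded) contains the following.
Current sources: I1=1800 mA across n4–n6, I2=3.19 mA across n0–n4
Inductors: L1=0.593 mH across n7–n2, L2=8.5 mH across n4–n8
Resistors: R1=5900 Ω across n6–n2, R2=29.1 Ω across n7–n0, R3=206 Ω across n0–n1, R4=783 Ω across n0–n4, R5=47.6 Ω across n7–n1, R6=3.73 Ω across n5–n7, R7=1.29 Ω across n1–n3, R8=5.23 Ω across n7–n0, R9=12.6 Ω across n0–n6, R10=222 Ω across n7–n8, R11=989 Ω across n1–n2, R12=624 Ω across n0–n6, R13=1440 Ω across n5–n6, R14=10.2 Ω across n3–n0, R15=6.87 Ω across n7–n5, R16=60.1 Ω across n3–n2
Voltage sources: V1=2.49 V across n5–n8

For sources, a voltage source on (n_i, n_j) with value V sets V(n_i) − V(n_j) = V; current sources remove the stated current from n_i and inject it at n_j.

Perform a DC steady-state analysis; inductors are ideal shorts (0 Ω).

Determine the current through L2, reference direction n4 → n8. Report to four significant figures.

Element admittances at DC:
  I1: injects 1.8 A into n6 (from n4)
  L1: short n7↔n2 (DC inductor)
  Y(R1) = 0.0001695 S between n6,n2
  Y(R2) = 0.03436 S between n7,n0
  Y(R3) = 0.004854 S between n0,n1
  Y(R4) = 0.001277 S between n0,n4
  Y(R5) = 0.02101 S between n7,n1
  Y(R6) = 0.2681 S between n5,n7
  Y(R7) = 0.7752 S between n1,n3
  L2: short n4↔n8 (DC inductor)
  Y(R8) = 0.1912 S between n7,n0
  Y(R9) = 0.07937 S between n0,n6
  Y(R10) = 0.004505 S between n7,n8
  Y(R11) = 0.001011 S between n1,n2
  Y(R12) = 0.001603 S between n0,n6
  I2: injects 0.00319 A into n4 (from n0)
  Y(R13) = 0.0006944 S between n5,n6
  Y(R14) = 0.09804 S between n3,n0
  Y(R15) = 0.1456 S between n7,n5
  Y(R16) = 0.01664 S between n3,n2
  V1: constraint V(n5)−V(n8) = 2.49
Assemble and solve the 11×11 MNA system:
  V(n1)=-1.991  V(n2)=-6.913  V(n3)=-1.864  V(n4)=-13.58  V(n5)=-11.09  V(n6)=21.89  V(n7)=-6.913  V(n8)=-13.58
  i(L1)=-0.09387  i(L2)=-1.779  i(V1)=1.749

-1.779 A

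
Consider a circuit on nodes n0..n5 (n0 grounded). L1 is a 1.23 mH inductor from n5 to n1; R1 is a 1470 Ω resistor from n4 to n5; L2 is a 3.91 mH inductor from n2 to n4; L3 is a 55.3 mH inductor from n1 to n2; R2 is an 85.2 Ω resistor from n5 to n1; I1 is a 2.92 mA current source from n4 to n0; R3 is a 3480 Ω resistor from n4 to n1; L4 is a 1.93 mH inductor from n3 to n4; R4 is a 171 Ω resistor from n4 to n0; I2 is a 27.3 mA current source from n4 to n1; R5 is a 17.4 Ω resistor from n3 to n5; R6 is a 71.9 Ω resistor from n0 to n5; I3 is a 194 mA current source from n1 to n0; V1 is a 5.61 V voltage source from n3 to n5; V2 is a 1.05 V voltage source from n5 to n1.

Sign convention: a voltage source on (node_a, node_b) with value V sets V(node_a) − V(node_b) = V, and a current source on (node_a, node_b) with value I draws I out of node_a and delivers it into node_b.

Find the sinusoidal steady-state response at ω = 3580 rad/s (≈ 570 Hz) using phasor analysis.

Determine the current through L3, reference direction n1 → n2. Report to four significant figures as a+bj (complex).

-9.854e-06+0.03043j A

Element admittances at ω=3580 rad/s:
  Y(L1) = 0.000-0.2271j S between n5,n1
  Y(R1) = 0.0006803+0.000j S between n4,n5
  Y(L2) = 0.000-0.07144j S between n2,n4
  Y(L3) = 0.000-0.005051j S between n1,n2
  Y(R2) = 0.01174+0.000j S between n5,n1
  I1: injects 0.00292 A into n0 (from n4)
  Y(R3) = 0.0002874+0.000j S between n4,n1
  Y(L4) = 0.000-0.1447j S between n3,n4
  Y(R4) = 0.005848+0.000j S between n4,n0
  I2: injects 0.0273 A into n1 (from n4)
  Y(R5) = 0.05747+0.000j S between n3,n5
  Y(R6) = 0.01391+0.000j S between n0,n5
  I3: injects 0.194 A into n0 (from n1)
  V1: constraint V(n3)−V(n5) = 5.61
  V2: constraint V(n5)−V(n1) = 1.05
Assemble and solve the 7×7 MNA system:
  V(n1)=-12.62-0.0006183j  V(n2)=-6.592+0.001333j  V(n3)=-5.956-0.0006183j  V(n4)=-6.166+0.001470j  V(n5)=-11.57-0.0006183j
  i(V1)=-0.3221+0.03042j  i(V2)=0.1525+0.2689j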